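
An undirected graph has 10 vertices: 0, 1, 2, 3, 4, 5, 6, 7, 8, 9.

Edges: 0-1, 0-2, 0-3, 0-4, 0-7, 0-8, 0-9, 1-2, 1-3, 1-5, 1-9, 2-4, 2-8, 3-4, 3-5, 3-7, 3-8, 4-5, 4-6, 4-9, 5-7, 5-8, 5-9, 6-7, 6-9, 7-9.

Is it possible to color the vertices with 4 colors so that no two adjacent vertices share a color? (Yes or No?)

The chromatic number is 3. 0, 4, 9 are mutually adjacent, so at least 3 colors are needed.
One proper 3-coloring: 0=a, 1=b, 2=c, 3=c, 4=b, 5=a, 6=a, 7=b, 8=b, 9=c.
Since 4 ≥ 3, a proper 4-coloring certainly exists.

Yes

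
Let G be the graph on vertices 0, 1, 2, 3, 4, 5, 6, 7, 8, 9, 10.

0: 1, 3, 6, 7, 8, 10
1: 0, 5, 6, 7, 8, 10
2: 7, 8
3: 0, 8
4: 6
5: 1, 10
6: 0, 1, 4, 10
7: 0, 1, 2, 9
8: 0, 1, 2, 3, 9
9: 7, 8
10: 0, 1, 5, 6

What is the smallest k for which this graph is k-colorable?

4

0, 1, 6, 10 are mutually adjacent (a clique of size 4), so at least 4 colors are needed.
One proper 4-coloring: 0=b, 1=a, 2=a, 3=a, 4=a, 5=b, 6=c, 7=c, 8=c, 9=a, 10=d. Each edge has distinct colors on its endpoints.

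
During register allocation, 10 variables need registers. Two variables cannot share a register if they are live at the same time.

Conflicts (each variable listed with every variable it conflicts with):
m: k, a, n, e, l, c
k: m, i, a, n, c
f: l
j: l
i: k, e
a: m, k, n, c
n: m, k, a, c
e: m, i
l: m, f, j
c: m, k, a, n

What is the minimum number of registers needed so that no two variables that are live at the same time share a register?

m, k, a, n, c all conflict with each other, so at least 5 registers are needed.
5 registers suffice: register 1 → {m, f, j, i}; register 2 → {k, e, l}; register 3 → {a}; register 4 → {n}; register 5 → {c}. No two conflicting variables share a register.

5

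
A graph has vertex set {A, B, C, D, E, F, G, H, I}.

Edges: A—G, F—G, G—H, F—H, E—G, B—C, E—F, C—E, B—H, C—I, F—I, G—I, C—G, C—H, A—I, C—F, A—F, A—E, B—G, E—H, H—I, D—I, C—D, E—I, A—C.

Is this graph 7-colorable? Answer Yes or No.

The chromatic number is 6. A, C, E, F, G, I form a clique, so at least 6 colors are needed.
One proper 6-coloring: A=6, B=3, C=1, D=2, E=4, F=5, G=2, H=6, I=3.
Since 7 ≥ 6, a proper 7-coloring certainly exists.

Yes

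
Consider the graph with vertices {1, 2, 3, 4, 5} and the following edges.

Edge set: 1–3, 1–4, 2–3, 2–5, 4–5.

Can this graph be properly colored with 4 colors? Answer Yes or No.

Yes

The chromatic number is 3. The cycle 5-2-3-1-4-5 has odd length 5, so it cannot be 2-colored; at least 3 colors are needed.
A valid assignment using 3 colors: 1=b, 2=b, 3=a, 4=a, 5=c.
Since 4 ≥ 3, a proper 4-coloring certainly exists.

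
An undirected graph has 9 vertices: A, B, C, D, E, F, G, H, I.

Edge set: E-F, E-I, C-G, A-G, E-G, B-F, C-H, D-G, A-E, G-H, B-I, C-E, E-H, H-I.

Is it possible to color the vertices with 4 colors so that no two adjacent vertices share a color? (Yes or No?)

The chromatic number is 4. C, E, G, H form a clique, so at least 4 colors are needed.
One proper 4-coloring: A=3, B=1, C=4, D=1, E=1, F=2, G=2, H=3, I=2.
That is already a proper 4-coloring.

Yes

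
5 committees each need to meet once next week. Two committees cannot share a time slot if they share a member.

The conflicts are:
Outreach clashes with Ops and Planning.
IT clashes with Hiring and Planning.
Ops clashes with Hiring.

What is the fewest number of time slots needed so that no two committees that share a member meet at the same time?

The cycle Outreach-Ops-Hiring-IT-Planning-Outreach has odd length 5, so it cannot be 2-colored; at least 3 time slots are needed.
A valid assignment using 3 time slots: Outreach=2, IT=2, Ops=3, Hiring=1, Planning=1. Each listed conflict is separated.

3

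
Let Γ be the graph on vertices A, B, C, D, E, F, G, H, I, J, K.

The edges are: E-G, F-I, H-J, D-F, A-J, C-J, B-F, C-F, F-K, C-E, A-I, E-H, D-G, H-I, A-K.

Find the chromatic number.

The cycle K-A-J-C-F-K has odd length 5, so it cannot be 2-colored; at least 3 colors are needed.
A valid assignment using 3 colors: A=3, B=2, C=2, D=2, E=1, F=1, G=3, H=3, I=2, J=1, K=2. No two adjacent vertices share a color.

3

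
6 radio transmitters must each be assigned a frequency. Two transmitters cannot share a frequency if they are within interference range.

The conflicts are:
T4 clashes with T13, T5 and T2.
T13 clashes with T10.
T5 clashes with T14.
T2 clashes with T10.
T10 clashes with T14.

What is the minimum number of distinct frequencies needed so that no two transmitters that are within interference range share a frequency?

3

The cycle T4-T5-T14-T10-T2-T4 has odd length 5, so it cannot be 2-colored; at least 3 frequencies are needed.
Using 3 frequencies: T4=1, T13=2, T5=3, T2=2, T10=1, T14=2. Each listed conflict is separated.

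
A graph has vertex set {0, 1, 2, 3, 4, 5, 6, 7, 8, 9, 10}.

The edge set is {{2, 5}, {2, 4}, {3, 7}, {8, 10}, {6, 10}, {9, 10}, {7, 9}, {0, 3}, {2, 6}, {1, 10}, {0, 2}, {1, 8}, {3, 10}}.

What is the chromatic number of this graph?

1, 8, 10 are mutually adjacent, so at least 3 colors are needed.
3 colors suffice: color red → {2, 7, 10}; color blue → {1, 3, 4, 5, 6, 9}; color green → {0, 8}. No two adjacent vertices share a color.

3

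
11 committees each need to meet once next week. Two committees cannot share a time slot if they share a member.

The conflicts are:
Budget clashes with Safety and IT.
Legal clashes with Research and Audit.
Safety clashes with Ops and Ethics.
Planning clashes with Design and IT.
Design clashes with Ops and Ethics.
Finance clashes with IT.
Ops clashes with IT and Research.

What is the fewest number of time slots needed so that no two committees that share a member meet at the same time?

Safety and Ops conflict, so at least 2 time slots are needed.
2 time slots suffice: time slot 1 → {Safety, Design, IT, Research, Audit}; time slot 2 → {Budget, Legal, Planning, Finance, Ops, Ethics}. Each listed conflict is separated.

2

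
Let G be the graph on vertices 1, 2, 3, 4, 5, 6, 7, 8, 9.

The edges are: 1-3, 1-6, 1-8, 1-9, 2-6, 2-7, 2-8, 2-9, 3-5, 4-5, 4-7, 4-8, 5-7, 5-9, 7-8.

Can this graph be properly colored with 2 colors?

No

4, 7, 8 form a triangle, so at least 3 colors are needed.
So 2 colors are not enough.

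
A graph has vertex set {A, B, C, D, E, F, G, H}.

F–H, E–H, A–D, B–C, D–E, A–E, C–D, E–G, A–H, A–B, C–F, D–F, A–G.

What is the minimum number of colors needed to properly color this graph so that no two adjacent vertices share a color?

A, D, E form a triangle, so at least 3 colors are needed.
3 colors suffice: color 1 → {A, C}; color 2 → {B, D, G, H}; color 3 → {E, F}. Each edge has distinct colors on its endpoints.

3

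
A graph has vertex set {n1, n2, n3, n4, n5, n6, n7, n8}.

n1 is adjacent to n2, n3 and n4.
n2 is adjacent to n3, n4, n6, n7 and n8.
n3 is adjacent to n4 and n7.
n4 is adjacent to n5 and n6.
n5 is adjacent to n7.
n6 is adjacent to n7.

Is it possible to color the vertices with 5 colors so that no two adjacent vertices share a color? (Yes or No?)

The chromatic number is 4. n1, n2, n3, n4 are pairwise adjacent (a clique of size 4), so at least 4 colors are needed.
4 colors suffice: color R → {n2, n5}; color B → {n4, n7, n8}; color G → {n3, n6}; color Y → {n1}.
Since 5 ≥ 4, a proper 5-coloring certainly exists.

Yes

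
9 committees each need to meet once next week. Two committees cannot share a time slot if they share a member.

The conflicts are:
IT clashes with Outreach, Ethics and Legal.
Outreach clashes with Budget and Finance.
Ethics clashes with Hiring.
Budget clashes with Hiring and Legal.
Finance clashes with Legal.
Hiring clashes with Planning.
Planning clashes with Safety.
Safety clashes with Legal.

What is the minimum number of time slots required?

The cycle Hiring-Budget-Outreach-IT-Ethics-Hiring has odd length 5, so it cannot be 2-colored; at least 3 time slots are needed.
3 time slots suffice: time slot 1 → {Outreach, Hiring, Legal}; time slot 2 → {IT, Budget, Finance, Planning}; time slot 3 → {Ethics, Safety}. No two conflicting committees share a time slot.

3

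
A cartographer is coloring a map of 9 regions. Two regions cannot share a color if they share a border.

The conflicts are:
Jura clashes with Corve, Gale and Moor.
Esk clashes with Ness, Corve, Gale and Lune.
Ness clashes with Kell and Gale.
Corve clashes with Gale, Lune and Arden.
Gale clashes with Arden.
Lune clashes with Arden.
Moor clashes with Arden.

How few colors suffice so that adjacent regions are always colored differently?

3

Esk, Ness, Gale are mutually in conflict, so at least 3 colors are needed.
3 colors suffice: color 1 → {Ness, Corve, Moor}; color 2 → {Kell, Gale, Lune}; color 3 → {Jura, Esk, Arden}. No two conflicting regions share a color.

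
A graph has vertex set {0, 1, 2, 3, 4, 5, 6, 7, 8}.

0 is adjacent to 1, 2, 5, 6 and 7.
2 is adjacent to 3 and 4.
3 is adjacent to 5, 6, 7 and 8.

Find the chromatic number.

0 and 5 are adjacent, so at least 2 colors are needed.
2 colors suffice: color red → {0, 3, 4}; color blue → {1, 2, 5, 6, 7, 8}. Each edge has distinct colors on its endpoints.

2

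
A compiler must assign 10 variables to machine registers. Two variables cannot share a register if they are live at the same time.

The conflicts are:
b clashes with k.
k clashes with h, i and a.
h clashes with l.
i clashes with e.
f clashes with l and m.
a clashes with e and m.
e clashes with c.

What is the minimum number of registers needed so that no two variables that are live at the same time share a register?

e and c conflict, so at least 2 registers are needed.
2 registers suffice: register 1 → {k, e, l, m}; register 2 → {b, h, i, f, a, c}. Every pair that conflicts lands in different registers.

2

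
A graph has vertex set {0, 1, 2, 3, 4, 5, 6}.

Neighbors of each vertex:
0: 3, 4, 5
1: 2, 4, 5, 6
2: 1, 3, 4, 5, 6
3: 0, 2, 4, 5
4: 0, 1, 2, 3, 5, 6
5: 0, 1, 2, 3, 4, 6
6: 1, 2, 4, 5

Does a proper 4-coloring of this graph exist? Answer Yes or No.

1, 2, 4, 5, 6 form a clique, so at least 5 colors are needed.
So 4 colors are not enough.

No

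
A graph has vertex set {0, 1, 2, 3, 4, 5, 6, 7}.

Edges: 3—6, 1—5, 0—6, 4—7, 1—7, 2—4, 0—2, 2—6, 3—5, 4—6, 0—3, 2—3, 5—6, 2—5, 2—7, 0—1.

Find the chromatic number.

4

2, 3, 5, 6 are mutually adjacent (a clique of size 4), so at least 4 colors are needed.
4 colors suffice: color red → {1, 2}; color blue → {6, 7}; color green → {0, 4, 5}; color yellow → {3}. Every edge joins two different colors.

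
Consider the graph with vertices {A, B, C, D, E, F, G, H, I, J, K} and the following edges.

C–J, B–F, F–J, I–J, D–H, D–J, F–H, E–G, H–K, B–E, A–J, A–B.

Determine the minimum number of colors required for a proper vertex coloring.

2

E and G are adjacent, so at least 2 colors are needed.
2 colors suffice: A=blue, B=red, C=blue, D=blue, E=blue, F=blue, G=red, H=red, I=blue, J=red, K=blue. Every edge joins two different colors.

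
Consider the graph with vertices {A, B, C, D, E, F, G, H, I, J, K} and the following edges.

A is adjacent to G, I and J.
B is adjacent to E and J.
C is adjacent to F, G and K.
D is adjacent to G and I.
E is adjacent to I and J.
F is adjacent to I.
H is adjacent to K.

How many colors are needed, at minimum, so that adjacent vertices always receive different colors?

3

B, E, J form a triangle, so at least 3 colors are needed.
3 colors suffice: A=2, B=3, C=2, D=2, E=2, F=3, G=1, H=2, I=1, J=1, K=1. Every edge joins two different colors.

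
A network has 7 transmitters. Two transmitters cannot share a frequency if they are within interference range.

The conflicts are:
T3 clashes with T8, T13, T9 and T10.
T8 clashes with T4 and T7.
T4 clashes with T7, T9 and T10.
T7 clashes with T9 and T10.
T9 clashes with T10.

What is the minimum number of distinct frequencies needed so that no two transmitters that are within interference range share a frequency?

T4, T7, T9, T10 all conflict with each other, so at least 4 frequencies are needed.
A valid assignment using 4 frequencies: T3=1, T8=2, T4=4, T13=2, T7=1, T9=2, T10=3. No two conflicting transmitters share a frequency.

4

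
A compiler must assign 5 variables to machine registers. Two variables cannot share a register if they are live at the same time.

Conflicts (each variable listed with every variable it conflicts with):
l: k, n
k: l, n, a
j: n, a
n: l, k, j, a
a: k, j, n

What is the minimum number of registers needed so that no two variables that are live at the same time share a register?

3

k, n, a pairwise conflict, so at least 3 registers are needed.
3 registers suffice: register 1 → {n}; register 2 → {l, a}; register 3 → {k, j}. Every pair that conflicts lands in different registers.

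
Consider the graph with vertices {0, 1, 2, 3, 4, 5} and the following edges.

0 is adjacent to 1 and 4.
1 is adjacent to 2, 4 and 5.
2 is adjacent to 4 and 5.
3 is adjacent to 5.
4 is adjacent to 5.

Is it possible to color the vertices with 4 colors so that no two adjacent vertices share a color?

Yes

The chromatic number is 4. 1, 2, 4, 5 are mutually adjacent (a clique of size 4), so at least 4 colors are needed.
4 colors suffice: 0=red, 1=green, 2=yellow, 3=blue, 4=blue, 5=red.
That is already a proper 4-coloring.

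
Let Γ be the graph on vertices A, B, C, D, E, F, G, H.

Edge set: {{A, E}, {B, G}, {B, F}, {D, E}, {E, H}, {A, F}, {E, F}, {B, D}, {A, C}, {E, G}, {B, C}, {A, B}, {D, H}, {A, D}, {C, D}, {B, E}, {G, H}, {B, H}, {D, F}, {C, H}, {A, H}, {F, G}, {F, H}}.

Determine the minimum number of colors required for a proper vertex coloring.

A, B, D, E, F, H form a clique, so at least 6 colors are needed.
6 colors suffice: color 1 → {B}; color 2 → {H}; color 3 → {A, G}; color 4 → {C, E}; color 5 → {F}; color 6 → {D}. Every edge joins two different colors.

6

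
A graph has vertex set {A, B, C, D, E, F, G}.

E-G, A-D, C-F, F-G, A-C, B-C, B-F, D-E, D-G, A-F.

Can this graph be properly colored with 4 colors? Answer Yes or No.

Yes

The chromatic number is 3. A, C, F are mutually adjacent, so at least 3 colors are needed.
3 colors suffice: color red → {D, F}; color blue → {A, B, G}; color green → {C, E}.
Since 4 ≥ 3, a proper 4-coloring certainly exists.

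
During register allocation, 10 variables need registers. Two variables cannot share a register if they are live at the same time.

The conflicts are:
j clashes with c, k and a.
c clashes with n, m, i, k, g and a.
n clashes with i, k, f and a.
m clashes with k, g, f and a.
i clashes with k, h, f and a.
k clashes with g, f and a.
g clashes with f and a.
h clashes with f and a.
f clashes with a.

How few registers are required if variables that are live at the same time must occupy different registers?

c, m, k, g, a pairwise conflict, so at least 5 registers are needed.
5 registers suffice: register 1 → {a}; register 2 → {k, h}; register 3 → {c, f}; register 4 → {j, m, i}; register 5 → {n, g}. Each listed conflict is separated.

5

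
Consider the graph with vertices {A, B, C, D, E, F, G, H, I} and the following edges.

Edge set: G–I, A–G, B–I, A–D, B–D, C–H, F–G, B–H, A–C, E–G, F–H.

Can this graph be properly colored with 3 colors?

Yes

The chromatic number is 3. The cycle I-G-F-H-B-I has odd length 5, so it cannot be 2-colored; at least 3 colors are needed.
3 colors suffice: color 1 → {D, G, H}; color 2 → {A, B, E, F}; color 3 → {C, I}.
That is already a proper 3-coloring.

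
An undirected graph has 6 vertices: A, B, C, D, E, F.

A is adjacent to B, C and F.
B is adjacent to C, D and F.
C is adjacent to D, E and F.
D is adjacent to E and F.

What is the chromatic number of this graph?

A, B, C, F are pairwise adjacent (a clique of size 4), so at least 4 colors are needed.
A valid assignment using 4 colors: A=4, B=2, C=1, D=4, E=2, F=3. Every edge joins two different colors.

4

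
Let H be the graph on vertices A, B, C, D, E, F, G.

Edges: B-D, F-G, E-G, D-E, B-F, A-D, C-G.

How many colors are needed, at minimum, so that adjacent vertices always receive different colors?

3

The cycle B-F-G-E-D-B has odd length 5, so it cannot be 2-colored; at least 3 colors are needed.
One proper 3-coloring: A=2, B=3, C=2, D=1, E=2, F=2, G=1. Each edge has distinct colors on its endpoints.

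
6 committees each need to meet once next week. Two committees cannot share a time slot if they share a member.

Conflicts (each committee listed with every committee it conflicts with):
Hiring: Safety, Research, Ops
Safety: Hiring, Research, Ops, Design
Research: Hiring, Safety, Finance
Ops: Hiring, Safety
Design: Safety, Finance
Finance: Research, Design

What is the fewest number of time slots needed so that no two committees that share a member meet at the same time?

Hiring, Safety, Research are mutually in conflict, so at least 3 time slots are needed.
A valid assignment using 3 time slots: Hiring=3, Safety=1, Research=2, Ops=2, Design=2, Finance=1. Every pair that conflicts lands in different time slots.

3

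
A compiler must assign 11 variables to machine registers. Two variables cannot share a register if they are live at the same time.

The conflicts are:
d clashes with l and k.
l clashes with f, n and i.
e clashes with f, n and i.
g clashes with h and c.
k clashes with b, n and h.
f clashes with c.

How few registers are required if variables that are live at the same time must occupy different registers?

The cycle f-l-d-k-h-g-c-f has odd length 7, so it cannot be 2-colored; at least 3 registers are needed.
3 registers suffice: register 1 → {l, e, k, c}; register 2 → {d, f, b, n, h, i}; register 3 → {g}. Each listed conflict is separated.

3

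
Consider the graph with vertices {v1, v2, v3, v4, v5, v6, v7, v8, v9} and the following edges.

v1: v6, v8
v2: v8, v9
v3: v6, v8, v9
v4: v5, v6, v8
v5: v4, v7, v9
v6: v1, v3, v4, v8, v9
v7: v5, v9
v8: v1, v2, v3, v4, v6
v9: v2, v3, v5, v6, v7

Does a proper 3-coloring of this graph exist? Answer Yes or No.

The chromatic number is 3. v1, v6, v8 are pairwise adjacent, so at least 3 colors are needed.
3 colors suffice: color R → {v8, v9}; color B → {v2, v5, v6}; color G → {v1, v3, v4, v7}.
That is already a proper 3-coloring.

Yes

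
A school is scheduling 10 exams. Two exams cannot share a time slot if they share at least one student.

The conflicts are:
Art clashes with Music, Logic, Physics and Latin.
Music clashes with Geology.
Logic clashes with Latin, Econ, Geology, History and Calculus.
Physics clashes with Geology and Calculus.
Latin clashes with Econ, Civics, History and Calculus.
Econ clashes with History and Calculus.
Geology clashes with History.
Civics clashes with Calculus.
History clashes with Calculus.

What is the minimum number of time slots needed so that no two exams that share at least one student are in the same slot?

Logic, Latin, Econ, History, Calculus all conflict with each other, so at least 5 time slots are needed.
5 time slots suffice: time slot 1 → {Latin, Geology}; time slot 2 → {Art, Calculus}; time slot 3 → {Music, Logic, Physics, Civics}; time slot 4 → {History}; time slot 5 → {Econ}. Every pair that conflicts lands in different time slots.

5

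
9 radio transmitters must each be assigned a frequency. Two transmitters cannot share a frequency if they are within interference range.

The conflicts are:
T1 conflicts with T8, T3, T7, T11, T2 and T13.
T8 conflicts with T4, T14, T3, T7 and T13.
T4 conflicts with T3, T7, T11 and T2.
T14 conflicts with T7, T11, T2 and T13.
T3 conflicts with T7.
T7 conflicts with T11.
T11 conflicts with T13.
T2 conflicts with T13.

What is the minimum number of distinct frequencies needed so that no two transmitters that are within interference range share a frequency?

T1, T8, T3, T7 pairwise conflict, so at least 4 frequencies are needed.
4 frequencies suffice: T1=1, T8=2, T4=1, T14=1, T3=4, T7=3, T11=2, T2=2, T13=3. Each listed conflict is separated.

4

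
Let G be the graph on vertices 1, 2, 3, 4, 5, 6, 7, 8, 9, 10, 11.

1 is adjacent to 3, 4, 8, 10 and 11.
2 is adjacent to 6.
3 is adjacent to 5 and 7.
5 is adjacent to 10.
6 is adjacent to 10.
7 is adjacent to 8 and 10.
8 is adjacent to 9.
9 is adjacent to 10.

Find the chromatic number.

8 and 9 are adjacent, so at least 2 colors are needed.
A valid assignment using 2 colors: 1=blue, 2=red, 3=red, 4=red, 5=blue, 6=blue, 7=blue, 8=red, 9=blue, 10=red, 11=red. Each edge has distinct colors on its endpoints.

2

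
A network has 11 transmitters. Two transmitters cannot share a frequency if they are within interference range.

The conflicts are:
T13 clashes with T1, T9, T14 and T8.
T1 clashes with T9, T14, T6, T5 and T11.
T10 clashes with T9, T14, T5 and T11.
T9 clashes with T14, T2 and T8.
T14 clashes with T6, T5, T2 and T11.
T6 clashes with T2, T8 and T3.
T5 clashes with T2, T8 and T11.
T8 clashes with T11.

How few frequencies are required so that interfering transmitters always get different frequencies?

4

T13, T1, T9, T14 all conflict with each other, so at least 4 frequencies are needed.
A valid assignment using 4 frequencies: T13=4, T1=3, T10=3, T9=2, T14=1, T6=2, T5=2, T2=3, T8=1, T3=1, T11=4. Every pair that conflicts lands in different frequencies.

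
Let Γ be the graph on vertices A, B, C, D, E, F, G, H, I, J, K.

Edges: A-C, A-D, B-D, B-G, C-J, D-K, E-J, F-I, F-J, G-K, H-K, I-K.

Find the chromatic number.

The cycle J-C-A-D-K-I-F-J has odd length 7, so it cannot be 2-colored; at least 3 colors are needed.
One proper 3-coloring: A=1, B=1, C=2, D=2, E=2, F=2, G=2, H=2, I=3, J=1, K=1. Each edge has distinct colors on its endpoints.

3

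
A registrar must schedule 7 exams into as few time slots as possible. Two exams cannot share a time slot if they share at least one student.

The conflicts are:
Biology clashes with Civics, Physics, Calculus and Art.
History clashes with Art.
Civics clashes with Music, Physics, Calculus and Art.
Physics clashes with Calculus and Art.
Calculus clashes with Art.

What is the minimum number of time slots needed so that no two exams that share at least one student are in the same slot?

5

Biology, Civics, Physics, Calculus, Art pairwise conflict, so at least 5 time slots are needed.
Using 5 time slots: Biology=4, History=2, Civics=2, Music=1, Physics=5, Calculus=3, Art=1. Every pair that conflicts lands in different time slots.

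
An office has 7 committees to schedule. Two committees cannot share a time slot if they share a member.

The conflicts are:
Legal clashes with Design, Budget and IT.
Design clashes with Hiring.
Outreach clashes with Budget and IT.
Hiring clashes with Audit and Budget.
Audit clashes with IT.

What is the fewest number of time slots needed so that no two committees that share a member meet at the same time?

3

The cycle Hiring-Budget-Legal-IT-Audit-Hiring has odd length 5, so it cannot be 2-colored; at least 3 time slots are needed.
A valid assignment using 3 time slots: Legal=1, Design=2, Outreach=1, Hiring=1, Audit=3, Budget=2, IT=2. No two conflicting committees share a time slot.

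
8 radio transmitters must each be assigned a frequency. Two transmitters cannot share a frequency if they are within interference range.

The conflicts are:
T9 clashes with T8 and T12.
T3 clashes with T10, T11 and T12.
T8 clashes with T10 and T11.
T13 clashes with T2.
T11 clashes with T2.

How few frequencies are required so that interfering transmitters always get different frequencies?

The cycle T12-T3-T10-T8-T9-T12 has odd length 5, so it cannot be 2-colored; at least 3 frequencies are needed.
A valid assignment using 3 frequencies: T9=3, T3=1, T8=1, T10=2, T13=2, T11=2, T2=1, T12=2. Every pair that conflicts lands in different frequencies.

3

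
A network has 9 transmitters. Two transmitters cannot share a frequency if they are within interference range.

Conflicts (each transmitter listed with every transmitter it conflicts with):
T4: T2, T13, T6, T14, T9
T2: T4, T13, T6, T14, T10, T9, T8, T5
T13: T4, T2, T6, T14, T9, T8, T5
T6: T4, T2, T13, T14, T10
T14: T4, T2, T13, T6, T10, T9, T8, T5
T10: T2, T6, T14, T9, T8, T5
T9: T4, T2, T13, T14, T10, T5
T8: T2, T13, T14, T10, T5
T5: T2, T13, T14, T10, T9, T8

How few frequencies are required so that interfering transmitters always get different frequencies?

T2, T13, T14, T8, T5 all conflict with each other, so at least 5 frequencies are needed.
5 frequencies suffice: frequency 1 → {T14}; frequency 2 → {T2}; frequency 3 → {T13, T10}; frequency 4 → {T4, T5}; frequency 5 → {T6, T9, T8}. Each listed conflict is separated.

5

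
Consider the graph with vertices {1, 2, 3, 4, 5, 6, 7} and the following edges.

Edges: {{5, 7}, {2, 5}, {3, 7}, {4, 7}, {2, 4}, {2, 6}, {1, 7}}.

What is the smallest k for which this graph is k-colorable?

2 and 4 are adjacent, so at least 2 colors are needed.
2 colors suffice: color a → {2, 7}; color b → {1, 3, 4, 5, 6}. No two adjacent vertices share a color.

2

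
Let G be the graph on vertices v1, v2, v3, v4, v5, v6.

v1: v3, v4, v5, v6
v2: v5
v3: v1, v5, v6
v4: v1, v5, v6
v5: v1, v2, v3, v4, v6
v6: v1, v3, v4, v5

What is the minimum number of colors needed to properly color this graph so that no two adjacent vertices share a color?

4

v1, v3, v5, v6 are mutually adjacent (a clique of size 4), so at least 4 colors are needed.
A valid assignment using 4 colors: v1=3, v2=2, v3=4, v4=4, v5=1, v6=2. Every edge joins two different colors.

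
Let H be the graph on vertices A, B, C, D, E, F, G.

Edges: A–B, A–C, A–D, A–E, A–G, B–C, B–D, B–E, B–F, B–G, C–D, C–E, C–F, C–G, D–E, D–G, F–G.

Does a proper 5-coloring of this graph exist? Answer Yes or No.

The chromatic number is 5. A, B, C, D, E are pairwise adjacent (a clique of size 5), so at least 5 colors are needed.
5 colors suffice: color 1 → {B}; color 2 → {C}; color 3 → {A, F}; color 4 → {E, G}; color 5 → {D}.
That is already a proper 5-coloring.

Yes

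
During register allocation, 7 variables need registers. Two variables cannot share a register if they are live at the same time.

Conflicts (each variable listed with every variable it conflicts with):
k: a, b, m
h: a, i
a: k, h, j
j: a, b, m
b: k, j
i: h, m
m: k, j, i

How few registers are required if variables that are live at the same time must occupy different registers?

The cycle h-a-k-m-i-h has odd length 5, so it cannot be 2-colored; at least 3 registers are needed.
3 registers suffice: register 1 → {k, h, j}; register 2 → {a, b, m}; register 3 → {i}. Every pair that conflicts lands in different registers.

3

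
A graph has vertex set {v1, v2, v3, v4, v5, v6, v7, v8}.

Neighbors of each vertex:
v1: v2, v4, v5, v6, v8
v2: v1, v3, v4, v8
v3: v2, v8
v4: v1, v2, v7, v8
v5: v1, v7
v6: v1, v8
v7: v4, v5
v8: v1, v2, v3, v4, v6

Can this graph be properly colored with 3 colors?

No

v1, v2, v4, v8 are pairwise adjacent (a clique of size 4), so at least 4 colors are needed.
So 3 colors are not enough.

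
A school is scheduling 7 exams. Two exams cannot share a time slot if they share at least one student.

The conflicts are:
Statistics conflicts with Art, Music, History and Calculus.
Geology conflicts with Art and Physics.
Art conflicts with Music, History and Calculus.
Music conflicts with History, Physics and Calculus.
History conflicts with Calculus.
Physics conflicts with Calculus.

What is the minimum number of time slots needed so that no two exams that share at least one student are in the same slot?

5

Statistics, Art, Music, History, Calculus all conflict with each other, so at least 5 time slots are needed.
5 time slots suffice: Statistics=5, Geology=1, Art=2, Music=1, History=4, Physics=2, Calculus=3. Every pair that conflicts lands in different time slots.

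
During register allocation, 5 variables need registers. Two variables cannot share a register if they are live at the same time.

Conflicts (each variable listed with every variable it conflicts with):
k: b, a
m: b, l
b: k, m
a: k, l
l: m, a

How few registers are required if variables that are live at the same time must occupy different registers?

The cycle k-b-m-l-a-k has odd length 5, so it cannot be 2-colored; at least 3 registers are needed.
3 registers suffice: register 1 → {k, m}; register 2 → {b, l}; register 3 → {a}. Every pair that conflicts lands in different registers.

3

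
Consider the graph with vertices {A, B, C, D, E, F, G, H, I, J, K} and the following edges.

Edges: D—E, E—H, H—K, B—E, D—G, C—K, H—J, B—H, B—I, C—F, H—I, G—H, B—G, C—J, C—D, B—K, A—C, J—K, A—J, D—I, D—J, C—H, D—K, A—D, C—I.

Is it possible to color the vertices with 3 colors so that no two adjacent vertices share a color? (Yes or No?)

C, H, J, K are mutually adjacent (a clique of size 4), so at least 4 colors are needed.
So 3 colors are not enough.

No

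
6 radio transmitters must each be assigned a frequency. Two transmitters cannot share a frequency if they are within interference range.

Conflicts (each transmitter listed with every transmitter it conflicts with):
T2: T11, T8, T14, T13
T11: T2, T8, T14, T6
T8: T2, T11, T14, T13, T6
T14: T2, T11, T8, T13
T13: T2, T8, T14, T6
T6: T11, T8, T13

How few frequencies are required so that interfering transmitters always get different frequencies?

4

T2, T11, T8, T14 pairwise conflict, so at least 4 frequencies are needed.
4 frequencies suffice: frequency 1 → {T8}; frequency 2 → {T2, T6}; frequency 3 → {T14}; frequency 4 → {T11, T13}. No two conflicting transmitters share a frequency.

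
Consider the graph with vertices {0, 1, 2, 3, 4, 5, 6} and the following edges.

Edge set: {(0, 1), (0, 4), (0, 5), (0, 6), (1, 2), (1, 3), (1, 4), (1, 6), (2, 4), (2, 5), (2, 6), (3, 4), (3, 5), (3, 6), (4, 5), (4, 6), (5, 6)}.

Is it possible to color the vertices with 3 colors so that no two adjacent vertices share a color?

2, 4, 5, 6 form a clique, so at least 4 colors are needed.
So 3 colors are not enough.

No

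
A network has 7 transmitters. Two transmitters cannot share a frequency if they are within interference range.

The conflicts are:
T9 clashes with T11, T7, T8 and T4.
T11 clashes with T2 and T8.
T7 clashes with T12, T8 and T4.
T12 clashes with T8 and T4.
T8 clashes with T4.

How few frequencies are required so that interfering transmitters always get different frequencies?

4

T7, T12, T8, T4 pairwise conflict, so at least 4 frequencies are needed.
A valid assignment using 4 frequencies: T9=3, T11=2, T7=2, T2=1, T12=3, T8=1, T4=4. Each listed conflict is separated.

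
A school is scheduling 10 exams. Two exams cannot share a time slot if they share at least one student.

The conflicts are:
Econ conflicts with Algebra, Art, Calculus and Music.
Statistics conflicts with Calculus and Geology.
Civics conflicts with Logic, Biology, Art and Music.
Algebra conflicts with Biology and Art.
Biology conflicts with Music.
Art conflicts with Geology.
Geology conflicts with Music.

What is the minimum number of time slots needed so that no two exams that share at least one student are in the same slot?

Econ, Algebra, Art pairwise conflict, so at least 3 time slots are needed.
3 time slots suffice: time slot 1 → {Econ, Logic, Biology, Geology}; time slot 2 → {Statistics, Art, Music}; time slot 3 → {Civics, Algebra, Calculus}. No two conflicting exams share a time slot.

3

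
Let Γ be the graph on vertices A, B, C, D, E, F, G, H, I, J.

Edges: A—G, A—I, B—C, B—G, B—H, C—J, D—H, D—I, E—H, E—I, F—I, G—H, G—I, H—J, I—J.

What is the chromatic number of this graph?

A, G, I are mutually adjacent, so at least 3 colors are needed.
3 colors suffice: color 1 → {C, H, I}; color 2 → {D, E, F, G, J}; color 3 → {A, B}. Every edge joins two different colors.

3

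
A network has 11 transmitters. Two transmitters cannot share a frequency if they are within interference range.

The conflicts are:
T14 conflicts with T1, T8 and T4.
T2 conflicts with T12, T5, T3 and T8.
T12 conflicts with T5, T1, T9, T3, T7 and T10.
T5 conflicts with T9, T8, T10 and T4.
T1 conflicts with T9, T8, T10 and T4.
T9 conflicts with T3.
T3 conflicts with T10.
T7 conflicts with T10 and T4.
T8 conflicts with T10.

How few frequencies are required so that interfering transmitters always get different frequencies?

3

T14, T1, T4 are mutually in conflict, so at least 3 frequencies are needed.
3 frequencies suffice: frequency 1 → {T12, T8, T4}; frequency 2 → {T5, T1, T3, T7}; frequency 3 → {T14, T2, T9, T10}. Every pair that conflicts lands in different frequencies.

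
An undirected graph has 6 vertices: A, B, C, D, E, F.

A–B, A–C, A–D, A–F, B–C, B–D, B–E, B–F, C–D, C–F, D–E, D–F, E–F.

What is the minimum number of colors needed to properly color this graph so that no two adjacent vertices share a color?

5

A, B, C, D, F form a clique, so at least 5 colors are needed.
One proper 5-coloring: A=5, B=2, C=4, D=3, E=4, F=1. Each edge has distinct colors on its endpoints.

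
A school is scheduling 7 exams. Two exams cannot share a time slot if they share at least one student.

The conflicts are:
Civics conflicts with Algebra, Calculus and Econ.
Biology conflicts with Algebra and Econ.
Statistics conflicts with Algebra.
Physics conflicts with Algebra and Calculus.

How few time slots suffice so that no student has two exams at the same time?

2

Physics and Calculus conflict, so at least 2 time slots are needed.
2 time slots suffice: time slot 1 → {Algebra, Calculus, Econ}; time slot 2 → {Civics, Biology, Statistics, Physics}. Every pair that conflicts lands in different time slots.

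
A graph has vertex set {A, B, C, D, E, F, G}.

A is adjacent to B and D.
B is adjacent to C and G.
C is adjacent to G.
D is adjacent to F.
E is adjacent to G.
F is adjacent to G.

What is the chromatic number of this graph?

3

B, C, G are pairwise adjacent, so at least 3 colors are needed.
3 colors suffice: color 1 → {A, G}; color 2 → {B, E, F}; color 3 → {C, D}. Every edge joins two different colors.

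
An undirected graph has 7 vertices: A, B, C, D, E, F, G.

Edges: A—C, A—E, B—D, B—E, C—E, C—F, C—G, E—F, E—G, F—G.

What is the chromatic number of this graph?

C, E, F, G are pairwise adjacent (a clique of size 4), so at least 4 colors are needed.
A valid assignment using 4 colors: A=3, B=2, C=2, D=1, E=1, F=4, G=3. Each edge has distinct colors on its endpoints.

4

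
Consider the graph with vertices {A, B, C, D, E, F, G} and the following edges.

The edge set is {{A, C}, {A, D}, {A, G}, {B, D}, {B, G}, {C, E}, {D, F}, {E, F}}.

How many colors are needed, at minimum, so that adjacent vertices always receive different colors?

The cycle E-C-A-D-F-E has odd length 5, so it cannot be 2-colored; at least 3 colors are needed.
3 colors suffice: color red → {A, B, E}; color blue → {C, D, G}; color green → {F}. Every edge joins two different colors.

3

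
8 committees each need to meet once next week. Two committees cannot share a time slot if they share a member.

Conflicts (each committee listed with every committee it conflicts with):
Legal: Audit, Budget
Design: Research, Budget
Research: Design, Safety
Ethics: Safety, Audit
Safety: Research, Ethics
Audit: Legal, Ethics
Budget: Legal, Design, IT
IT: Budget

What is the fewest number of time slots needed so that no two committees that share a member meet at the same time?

3

The cycle Legal-Audit-Ethics-Safety-Research-Design-Budget-Legal has odd length 7, so it cannot be 2-colored; at least 3 time slots are needed.
3 time slots suffice: time slot 1 → {Safety, Audit, Budget}; time slot 2 → {Legal, Design, Ethics, IT}; time slot 3 → {Research}. Every pair that conflicts lands in different time slots.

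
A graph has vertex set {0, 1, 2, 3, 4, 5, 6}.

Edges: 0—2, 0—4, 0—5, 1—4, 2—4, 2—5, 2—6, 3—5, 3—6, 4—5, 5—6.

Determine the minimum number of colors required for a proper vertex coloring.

4

0, 2, 4, 5 are pairwise adjacent (a clique of size 4), so at least 4 colors are needed.
4 colors suffice: color red → {1, 5}; color blue → {2, 3}; color green → {4, 6}; color yellow → {0}. Each edge has distinct colors on its endpoints.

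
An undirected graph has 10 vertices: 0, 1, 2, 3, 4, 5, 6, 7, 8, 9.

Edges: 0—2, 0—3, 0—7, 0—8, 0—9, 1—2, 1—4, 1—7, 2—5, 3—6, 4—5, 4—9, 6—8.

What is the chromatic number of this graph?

The cycle 1-7-0-9-4-1 has odd length 5, so it cannot be 2-colored; at least 3 colors are needed.
3 colors suffice: 0=red, 1=red, 2=blue, 3=blue, 4=blue, 5=red, 6=red, 7=blue, 8=blue, 9=green. Every edge joins two different colors.

3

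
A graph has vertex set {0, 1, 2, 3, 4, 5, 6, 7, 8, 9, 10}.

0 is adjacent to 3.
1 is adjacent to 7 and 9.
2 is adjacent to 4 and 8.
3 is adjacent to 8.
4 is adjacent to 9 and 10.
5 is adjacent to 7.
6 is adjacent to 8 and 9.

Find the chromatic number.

3

The cycle 6-8-2-4-9-6 has odd length 5, so it cannot be 2-colored; at least 3 colors are needed.
3 colors suffice: color red → {0, 1, 4, 5, 8}; color blue → {2, 3, 7, 9, 10}; color green → {6}. Each edge has distinct colors on its endpoints.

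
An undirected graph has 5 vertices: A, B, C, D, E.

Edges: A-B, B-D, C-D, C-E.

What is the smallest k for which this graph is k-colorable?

C and D are adjacent, so at least 2 colors are needed.
A valid assignment using 2 colors: A=red, B=blue, C=blue, D=red, E=red. Every edge joins two different colors.

2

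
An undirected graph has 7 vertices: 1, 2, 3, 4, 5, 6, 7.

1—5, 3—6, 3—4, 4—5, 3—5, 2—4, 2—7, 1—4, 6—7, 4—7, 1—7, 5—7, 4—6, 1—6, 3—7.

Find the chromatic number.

1, 4, 5, 7 are pairwise adjacent (a clique of size 4), so at least 4 colors are needed.
4 colors suffice: color red → {7}; color blue → {4}; color green → {1, 2, 3}; color yellow → {5, 6}. Each edge has distinct colors on its endpoints.

4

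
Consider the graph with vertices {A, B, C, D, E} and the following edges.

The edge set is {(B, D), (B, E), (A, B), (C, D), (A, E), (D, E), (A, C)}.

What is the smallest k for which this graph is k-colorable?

A, B, E are mutually adjacent, so at least 3 colors are needed.
A valid assignment using 3 colors: A=2, B=3, C=1, D=2, E=1. No two adjacent vertices share a color.

3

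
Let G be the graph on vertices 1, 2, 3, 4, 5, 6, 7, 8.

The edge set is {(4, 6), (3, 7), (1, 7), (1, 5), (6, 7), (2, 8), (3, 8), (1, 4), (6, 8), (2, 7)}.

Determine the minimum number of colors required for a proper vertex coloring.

2

2 and 8 are adjacent, so at least 2 colors are needed.
One proper 2-coloring: 1=blue, 2=blue, 3=blue, 4=red, 5=red, 6=blue, 7=red, 8=red. Each edge has distinct colors on its endpoints.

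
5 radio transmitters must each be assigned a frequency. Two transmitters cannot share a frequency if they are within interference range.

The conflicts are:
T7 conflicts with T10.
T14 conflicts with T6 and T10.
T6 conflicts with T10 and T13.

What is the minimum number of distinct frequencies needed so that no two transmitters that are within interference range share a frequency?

3

T14, T6, T10 all conflict with each other, so at least 3 frequencies are needed.
3 frequencies suffice: frequency 1 → {T10, T13}; frequency 2 → {T7, T6}; frequency 3 → {T14}. No two conflicting transmitters share a frequency.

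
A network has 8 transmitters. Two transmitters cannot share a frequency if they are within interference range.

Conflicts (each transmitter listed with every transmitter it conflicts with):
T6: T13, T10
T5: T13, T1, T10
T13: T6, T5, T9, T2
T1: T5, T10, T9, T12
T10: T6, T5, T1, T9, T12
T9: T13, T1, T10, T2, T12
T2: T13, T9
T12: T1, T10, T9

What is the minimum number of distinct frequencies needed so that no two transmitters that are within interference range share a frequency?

4

T1, T10, T9, T12 are mutually in conflict, so at least 4 frequencies are needed.
Using 4 frequencies: T6=2, T5=2, T13=1, T1=3, T10=1, T9=2, T2=3, T12=4. Each listed conflict is separated.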